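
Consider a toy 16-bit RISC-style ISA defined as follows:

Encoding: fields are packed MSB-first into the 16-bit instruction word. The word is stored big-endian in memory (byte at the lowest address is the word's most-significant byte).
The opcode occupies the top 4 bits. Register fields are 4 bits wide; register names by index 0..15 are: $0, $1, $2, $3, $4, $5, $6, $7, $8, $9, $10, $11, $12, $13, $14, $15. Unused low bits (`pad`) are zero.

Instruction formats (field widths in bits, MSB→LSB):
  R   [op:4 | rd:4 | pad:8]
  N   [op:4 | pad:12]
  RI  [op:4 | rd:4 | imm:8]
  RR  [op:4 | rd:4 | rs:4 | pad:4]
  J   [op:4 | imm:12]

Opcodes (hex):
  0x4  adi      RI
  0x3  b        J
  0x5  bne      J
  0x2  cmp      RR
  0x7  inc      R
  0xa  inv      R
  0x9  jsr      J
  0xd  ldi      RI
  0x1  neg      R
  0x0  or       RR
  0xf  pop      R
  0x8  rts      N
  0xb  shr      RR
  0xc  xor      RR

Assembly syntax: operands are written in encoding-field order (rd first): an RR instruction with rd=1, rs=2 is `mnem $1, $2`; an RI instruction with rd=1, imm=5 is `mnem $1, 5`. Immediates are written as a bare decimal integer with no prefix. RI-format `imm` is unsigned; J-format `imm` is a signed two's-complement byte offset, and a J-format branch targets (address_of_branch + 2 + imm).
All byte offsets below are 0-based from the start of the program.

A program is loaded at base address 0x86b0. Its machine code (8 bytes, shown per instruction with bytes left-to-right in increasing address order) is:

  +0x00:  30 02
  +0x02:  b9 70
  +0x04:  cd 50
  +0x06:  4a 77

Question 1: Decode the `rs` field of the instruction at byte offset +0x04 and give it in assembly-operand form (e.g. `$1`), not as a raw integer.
off 0x04: read cd 50 as big → 0xcd50
  top 4b → 0xc → xor [RR]
  rd@[11:8]=0xd ⇒ $13
  rs@[7:4]=0x5 ⇒ $5

$5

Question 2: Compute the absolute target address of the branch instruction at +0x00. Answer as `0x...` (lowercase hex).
+0x00: 30 02 ⇒ word 0x3002 (big)
  op=0x3002>>12=0x3 ⇒ b (J)
  imm@[11:0]=0x2 ⇒ 2
  target = base 0x86b0 + off 0x00 + 2 + imm 2 = 0x86b4

0x86b4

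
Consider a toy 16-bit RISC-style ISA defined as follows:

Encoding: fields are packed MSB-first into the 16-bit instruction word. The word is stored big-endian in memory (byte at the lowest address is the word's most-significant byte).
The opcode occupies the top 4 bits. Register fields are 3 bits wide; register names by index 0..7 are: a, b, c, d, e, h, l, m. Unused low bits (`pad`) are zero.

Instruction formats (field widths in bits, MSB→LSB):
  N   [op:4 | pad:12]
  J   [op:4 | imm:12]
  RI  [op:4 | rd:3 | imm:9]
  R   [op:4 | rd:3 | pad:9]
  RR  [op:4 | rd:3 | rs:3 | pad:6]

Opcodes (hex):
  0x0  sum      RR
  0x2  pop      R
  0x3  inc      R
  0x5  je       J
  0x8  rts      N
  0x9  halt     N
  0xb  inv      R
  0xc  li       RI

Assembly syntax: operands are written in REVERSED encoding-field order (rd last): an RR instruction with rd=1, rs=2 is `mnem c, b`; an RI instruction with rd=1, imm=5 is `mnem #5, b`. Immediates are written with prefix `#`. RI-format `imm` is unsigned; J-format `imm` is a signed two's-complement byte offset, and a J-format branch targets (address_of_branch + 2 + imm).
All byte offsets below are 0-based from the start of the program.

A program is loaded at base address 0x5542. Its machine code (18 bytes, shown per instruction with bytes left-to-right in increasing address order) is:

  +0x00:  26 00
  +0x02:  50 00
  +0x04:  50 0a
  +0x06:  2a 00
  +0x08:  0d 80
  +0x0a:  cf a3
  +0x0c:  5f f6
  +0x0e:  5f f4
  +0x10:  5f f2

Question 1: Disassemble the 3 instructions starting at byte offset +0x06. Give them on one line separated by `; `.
pop h; sum l, l; li #419, m

off 0x06: read 2a 00 as big → 0x2a00
  op=0x2a00>>12=0x2 ⇒ pop (R)
  rd@[11:9]=0x5 ⇒ h
off 0x08: read 0d 80 as big → 0x0d80
  op=0x0d80>>12=0x0 ⇒ sum (RR)
  rd@[11:9]=0x6 ⇒ l
  rs@[8:6]=0x6 ⇒ l
off 0x0a: read cf a3 as big → 0xcfa3
  op=0xcfa3>>12=0xc ⇒ li (RI)
  rd@[11:9]=0x7 ⇒ m
  imm@[8:0]=0x1a3 ⇒ #419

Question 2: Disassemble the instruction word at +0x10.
+0x10: 5f f2 ⇒ word 0x5ff2 (big)
  opcode bits[15:12]=0x5: je/J
  [11:0] imm=4082 (s12→-14) = #-14

je #-14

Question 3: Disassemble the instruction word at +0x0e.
je #-12

+0x0e: 5f f4 ⇒ word 0x5ff4 (big)
  opcode bits[15:12]=0x5: je/J
  imm@[11:0]=0xff4 (s12→-12) ⇒ #-12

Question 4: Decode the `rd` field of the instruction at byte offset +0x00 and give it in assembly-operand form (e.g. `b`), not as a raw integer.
d

@+00  big-endian(26 00) = 0x2600
  top 4b → 0x2 → pop [R]
  rd: (w>>9)&0x7=0x3 → d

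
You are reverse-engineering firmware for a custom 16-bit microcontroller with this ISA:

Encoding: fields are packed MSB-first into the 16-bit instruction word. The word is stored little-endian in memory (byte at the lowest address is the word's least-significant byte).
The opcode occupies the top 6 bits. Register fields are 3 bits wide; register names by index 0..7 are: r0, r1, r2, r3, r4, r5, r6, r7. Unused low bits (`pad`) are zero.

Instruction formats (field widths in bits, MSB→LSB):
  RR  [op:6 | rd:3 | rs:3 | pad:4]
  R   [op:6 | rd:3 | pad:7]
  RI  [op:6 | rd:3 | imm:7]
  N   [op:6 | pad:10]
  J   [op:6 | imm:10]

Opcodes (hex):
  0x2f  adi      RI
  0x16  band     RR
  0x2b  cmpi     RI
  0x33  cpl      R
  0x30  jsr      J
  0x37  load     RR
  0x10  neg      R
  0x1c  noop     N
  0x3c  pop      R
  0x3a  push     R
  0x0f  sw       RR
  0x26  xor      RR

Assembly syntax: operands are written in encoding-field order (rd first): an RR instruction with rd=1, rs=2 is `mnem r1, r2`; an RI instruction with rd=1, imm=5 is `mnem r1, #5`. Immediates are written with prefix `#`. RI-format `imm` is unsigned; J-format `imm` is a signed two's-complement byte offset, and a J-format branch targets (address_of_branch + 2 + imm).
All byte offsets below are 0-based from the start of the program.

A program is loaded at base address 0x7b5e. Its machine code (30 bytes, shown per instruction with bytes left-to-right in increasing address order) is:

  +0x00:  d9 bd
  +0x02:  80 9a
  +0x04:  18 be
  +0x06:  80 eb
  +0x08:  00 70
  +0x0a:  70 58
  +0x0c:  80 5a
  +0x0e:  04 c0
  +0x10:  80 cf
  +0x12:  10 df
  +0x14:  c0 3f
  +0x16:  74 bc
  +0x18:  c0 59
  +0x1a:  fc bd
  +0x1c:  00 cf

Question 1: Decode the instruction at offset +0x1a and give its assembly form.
adi r3, #124

[1a] fc bd → 0xbdfc
  op=0xbdfc>>10=0x2f ⇒ adi (RI)
  [9:7] rd=3 = r3
  [6:0] imm=124 = #124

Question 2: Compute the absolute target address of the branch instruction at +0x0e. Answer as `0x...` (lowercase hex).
@+0e  little-endian(04 c0) = 0xc004
  top 6b → 0x30 → jsr [J]
  imm@[9:0]=0x4 ⇒ #4
  target = base 0x7b5e + off 0x0e + 2 + imm 4 = 0x7b72

0x7b72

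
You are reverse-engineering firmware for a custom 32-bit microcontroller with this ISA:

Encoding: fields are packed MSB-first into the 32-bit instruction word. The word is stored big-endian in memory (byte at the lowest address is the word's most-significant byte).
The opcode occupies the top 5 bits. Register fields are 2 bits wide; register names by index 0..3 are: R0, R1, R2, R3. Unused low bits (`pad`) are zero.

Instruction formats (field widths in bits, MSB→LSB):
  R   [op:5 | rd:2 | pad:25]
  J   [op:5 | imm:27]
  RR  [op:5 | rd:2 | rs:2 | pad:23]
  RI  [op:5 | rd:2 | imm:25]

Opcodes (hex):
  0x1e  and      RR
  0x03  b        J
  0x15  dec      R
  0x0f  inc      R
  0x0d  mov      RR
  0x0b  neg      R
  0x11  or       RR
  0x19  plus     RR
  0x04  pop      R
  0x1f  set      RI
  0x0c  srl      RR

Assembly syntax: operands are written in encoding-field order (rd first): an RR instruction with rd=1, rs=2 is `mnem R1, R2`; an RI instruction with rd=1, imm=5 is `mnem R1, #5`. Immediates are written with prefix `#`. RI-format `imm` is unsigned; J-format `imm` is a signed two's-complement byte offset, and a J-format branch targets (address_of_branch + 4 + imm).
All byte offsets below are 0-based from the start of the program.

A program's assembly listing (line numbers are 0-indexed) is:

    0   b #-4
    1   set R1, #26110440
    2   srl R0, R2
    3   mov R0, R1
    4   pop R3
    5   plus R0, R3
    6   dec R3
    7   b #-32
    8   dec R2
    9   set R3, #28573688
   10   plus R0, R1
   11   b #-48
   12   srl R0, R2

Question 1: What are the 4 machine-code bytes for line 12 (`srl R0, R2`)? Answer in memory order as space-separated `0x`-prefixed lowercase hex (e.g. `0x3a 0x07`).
0x61 0x00 0x00 0x00

12. srl fields op=0xc:5|rd=0:2|rs=2:2|pad=0:23 → word 61000000h → 61 00 00 00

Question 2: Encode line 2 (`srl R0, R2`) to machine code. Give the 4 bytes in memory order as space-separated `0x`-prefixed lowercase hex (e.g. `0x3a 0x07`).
0x61 0x00 0x00 0x00

L2: srl op=0xc:5|rd=0:2|rs=2:2|pad=0:23 ⇒ 0x61000000 ⇒ big 61 00 00 00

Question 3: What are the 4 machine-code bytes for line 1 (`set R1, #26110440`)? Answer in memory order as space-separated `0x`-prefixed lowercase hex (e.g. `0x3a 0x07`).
L1: set op=0x1f:5|rd=1:2|imm=26110440:25 ⇒ 0xfb8e69e8 ⇒ big fb 8e 69 e8

0xfb 0x8e 0x69 0xe8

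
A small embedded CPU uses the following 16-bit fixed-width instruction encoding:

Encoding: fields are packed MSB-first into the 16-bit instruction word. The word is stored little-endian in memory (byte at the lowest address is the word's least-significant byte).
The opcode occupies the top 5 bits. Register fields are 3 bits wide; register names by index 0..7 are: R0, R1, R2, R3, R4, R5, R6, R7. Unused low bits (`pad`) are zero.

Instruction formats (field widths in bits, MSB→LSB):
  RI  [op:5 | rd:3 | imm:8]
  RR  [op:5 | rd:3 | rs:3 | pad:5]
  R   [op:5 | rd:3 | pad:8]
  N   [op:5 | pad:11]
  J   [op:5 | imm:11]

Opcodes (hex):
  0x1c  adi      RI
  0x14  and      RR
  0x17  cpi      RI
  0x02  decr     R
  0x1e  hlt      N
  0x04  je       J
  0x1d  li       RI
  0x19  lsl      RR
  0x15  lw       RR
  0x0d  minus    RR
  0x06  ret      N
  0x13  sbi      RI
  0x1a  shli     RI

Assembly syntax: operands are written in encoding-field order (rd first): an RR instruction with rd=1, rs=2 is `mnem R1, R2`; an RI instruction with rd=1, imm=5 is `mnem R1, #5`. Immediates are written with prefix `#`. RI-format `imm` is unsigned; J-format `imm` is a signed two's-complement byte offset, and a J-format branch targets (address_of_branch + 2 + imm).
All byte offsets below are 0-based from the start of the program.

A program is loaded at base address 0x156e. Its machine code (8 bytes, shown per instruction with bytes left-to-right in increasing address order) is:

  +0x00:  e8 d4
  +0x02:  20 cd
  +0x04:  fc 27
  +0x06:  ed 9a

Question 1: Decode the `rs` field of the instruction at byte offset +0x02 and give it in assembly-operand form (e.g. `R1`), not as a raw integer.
@+02  little-endian(20 cd) = 0xcd20
  top 5b → 0x19 → lsl [RR]
  rd@[10:8]=0x5 ⇒ R5
  rs@[7:5]=0x1 ⇒ R1

R1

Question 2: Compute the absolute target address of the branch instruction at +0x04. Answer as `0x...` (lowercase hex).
@+04  little-endian(fc 27) = 0x27fc
  opcode bits[15:11]=0x4: je/J
  imm: (w>>0)&0x7ff=0x7fc (s11→-4) → #-4
  target = base 0x156e + off 0x04 + 2 + imm -4 = 0x1570

0x1570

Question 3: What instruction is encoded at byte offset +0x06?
off 0x06: read ed 9a as little → 0x9aed
  top 5b → 0x13 → sbi [RI]
  rd@[10:8]=0x2 ⇒ R2
  imm@[7:0]=0xed ⇒ #237

sbi R2, #237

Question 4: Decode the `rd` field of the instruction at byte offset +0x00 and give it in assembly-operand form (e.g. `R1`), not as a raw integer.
R4

+0x00: e8 d4 ⇒ word 0xd4e8 (little)
  op=0xd4e8>>11=0x1a ⇒ shli (RI)
  rd: (w>>8)&0x7=0x4 → R4
  imm: (w>>0)&0xff=0xe8 → #232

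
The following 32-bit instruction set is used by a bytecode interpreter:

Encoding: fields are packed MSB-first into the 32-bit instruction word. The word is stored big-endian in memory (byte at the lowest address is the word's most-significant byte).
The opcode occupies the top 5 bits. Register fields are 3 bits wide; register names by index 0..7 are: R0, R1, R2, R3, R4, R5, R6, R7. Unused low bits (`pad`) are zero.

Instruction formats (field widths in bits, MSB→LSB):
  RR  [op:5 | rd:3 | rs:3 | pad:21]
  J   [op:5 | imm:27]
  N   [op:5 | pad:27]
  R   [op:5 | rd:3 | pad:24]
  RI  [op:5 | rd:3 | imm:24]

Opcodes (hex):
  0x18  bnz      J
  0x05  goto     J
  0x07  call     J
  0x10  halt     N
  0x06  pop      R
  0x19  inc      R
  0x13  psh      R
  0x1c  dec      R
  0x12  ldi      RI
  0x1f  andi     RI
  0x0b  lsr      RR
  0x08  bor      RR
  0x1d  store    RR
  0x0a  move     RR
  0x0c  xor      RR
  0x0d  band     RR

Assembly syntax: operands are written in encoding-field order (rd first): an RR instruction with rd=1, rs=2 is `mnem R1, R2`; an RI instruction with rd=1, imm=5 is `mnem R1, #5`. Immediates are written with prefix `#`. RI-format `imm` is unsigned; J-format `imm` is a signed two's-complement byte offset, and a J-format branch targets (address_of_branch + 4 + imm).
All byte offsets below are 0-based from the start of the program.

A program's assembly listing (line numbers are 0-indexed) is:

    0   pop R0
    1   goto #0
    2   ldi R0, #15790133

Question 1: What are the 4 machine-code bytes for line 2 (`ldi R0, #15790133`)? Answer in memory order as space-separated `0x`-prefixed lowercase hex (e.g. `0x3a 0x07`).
0x90 0xf0 0xf0 0x35

2. ldi fields op=0x12:5|rd=0:3|imm=15790133:24 → word 90f0f035h → 90 f0 f0 35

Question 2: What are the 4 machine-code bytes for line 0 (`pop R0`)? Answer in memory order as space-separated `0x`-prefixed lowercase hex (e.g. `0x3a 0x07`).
line 0 (pop): pack op=0x6:5|rd=0:3|pad=0:24 = 0x30000000; big→ 30 00 00 00

0x30 0x00 0x00 0x00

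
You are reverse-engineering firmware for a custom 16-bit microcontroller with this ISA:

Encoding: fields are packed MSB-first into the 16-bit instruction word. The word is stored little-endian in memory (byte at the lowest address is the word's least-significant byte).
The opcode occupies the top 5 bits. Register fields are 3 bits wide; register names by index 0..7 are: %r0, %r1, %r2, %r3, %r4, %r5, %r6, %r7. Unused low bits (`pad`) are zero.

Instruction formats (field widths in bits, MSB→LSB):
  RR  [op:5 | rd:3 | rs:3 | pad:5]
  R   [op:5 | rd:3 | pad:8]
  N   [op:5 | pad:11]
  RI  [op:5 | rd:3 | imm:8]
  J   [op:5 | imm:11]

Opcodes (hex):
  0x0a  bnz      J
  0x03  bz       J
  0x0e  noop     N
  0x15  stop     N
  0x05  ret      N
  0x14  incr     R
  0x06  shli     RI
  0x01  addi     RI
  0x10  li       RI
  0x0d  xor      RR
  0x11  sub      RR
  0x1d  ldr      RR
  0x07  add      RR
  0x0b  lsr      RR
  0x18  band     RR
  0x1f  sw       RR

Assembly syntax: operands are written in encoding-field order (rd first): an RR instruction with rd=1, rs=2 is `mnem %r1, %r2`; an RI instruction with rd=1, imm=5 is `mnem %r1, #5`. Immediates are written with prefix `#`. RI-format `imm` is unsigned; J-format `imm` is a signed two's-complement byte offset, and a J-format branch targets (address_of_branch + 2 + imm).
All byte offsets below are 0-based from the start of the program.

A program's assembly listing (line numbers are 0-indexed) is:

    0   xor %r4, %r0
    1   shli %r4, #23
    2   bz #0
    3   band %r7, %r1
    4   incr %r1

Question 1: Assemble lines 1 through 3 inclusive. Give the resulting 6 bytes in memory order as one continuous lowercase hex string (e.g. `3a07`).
1734001820c7

line 1 (shli): pack op=0x6:5|rd=4:3|imm=23:8 = 0x3417; little→ 17 34
line 2 (bz): pack op=0x3:5|imm=0:11 = 0x1800; little→ 00 18
line 3 (band): pack op=0x18:5|rd=7:3|rs=1:3|pad=0:5 = 0xc720; little→ 20 c7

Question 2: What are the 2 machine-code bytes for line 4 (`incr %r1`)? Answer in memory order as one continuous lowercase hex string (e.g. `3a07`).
4. incr fields op=0x14:5|rd=1:3|pad=0:8 → word a100h → 00 a1

00a1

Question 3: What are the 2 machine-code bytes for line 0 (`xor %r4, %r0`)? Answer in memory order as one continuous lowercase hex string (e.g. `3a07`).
006c

line 0 (xor): pack op=0xd:5|rd=4:3|rs=0:3|pad=0:5 = 0x6c00; little→ 00 6c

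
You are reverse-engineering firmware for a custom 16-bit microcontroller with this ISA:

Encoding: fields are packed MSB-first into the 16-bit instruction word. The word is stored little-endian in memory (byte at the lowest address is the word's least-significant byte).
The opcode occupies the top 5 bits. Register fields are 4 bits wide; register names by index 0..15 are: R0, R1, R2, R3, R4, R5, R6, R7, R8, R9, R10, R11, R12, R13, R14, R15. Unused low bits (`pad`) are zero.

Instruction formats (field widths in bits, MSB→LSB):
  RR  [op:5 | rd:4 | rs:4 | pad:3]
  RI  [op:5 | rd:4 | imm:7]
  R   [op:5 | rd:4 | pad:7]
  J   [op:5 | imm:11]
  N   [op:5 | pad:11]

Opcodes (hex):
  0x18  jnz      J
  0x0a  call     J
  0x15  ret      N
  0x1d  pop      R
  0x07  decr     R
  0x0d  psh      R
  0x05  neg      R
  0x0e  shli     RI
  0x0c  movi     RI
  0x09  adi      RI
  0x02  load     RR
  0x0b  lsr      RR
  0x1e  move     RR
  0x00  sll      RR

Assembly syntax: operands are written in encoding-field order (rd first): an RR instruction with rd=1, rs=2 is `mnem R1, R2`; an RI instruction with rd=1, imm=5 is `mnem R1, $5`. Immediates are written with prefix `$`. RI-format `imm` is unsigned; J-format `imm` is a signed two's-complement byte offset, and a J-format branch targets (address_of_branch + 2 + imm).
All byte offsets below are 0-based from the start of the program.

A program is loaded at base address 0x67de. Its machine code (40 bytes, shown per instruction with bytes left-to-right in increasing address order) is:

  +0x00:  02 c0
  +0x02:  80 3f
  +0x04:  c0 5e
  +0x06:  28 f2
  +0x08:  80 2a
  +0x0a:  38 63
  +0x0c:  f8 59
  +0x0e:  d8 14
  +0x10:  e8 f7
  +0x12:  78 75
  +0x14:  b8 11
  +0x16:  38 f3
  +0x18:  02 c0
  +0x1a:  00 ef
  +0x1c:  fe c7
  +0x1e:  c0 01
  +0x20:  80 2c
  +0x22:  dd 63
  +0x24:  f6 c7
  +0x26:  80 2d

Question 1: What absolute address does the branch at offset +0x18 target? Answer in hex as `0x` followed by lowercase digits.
[18] 02 c0 → 0xc002
  op=0xc002>>11=0x18 ⇒ jnz (J)
  imm@[10:0]=0x2 ⇒ $2
  target = base 0x67de + off 0x18 + 2 + imm 2 = 0x67fa

0x67fa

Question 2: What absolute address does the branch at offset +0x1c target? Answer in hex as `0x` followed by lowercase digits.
0x67fa

+0x1c: fe c7 ⇒ word 0xc7fe (little)
  op=0xc7fe>>11=0x18 ⇒ jnz (J)
  imm@[10:0]=0x7fe (s11→-2) ⇒ $-2
  target = base 0x67de + off 0x1c + 2 + imm -2 = 0x67fa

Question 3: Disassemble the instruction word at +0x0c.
lsr R3, R15

@+0c  little-endian(f8 59) = 0x59f8
  op=0x59f8>>11=0xb ⇒ lsr (RR)
  rd@[10:7]=0x3 ⇒ R3
  rs@[6:3]=0xf ⇒ R15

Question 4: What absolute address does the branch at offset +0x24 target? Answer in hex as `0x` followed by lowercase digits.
0x67fa

+0x24: f6 c7 ⇒ word 0xc7f6 (little)
  op=0xc7f6>>11=0x18 ⇒ jnz (J)
  imm@[10:0]=0x7f6 (s11→-10) ⇒ $-10
  target = base 0x67de + off 0x24 + 2 + imm -10 = 0x67fa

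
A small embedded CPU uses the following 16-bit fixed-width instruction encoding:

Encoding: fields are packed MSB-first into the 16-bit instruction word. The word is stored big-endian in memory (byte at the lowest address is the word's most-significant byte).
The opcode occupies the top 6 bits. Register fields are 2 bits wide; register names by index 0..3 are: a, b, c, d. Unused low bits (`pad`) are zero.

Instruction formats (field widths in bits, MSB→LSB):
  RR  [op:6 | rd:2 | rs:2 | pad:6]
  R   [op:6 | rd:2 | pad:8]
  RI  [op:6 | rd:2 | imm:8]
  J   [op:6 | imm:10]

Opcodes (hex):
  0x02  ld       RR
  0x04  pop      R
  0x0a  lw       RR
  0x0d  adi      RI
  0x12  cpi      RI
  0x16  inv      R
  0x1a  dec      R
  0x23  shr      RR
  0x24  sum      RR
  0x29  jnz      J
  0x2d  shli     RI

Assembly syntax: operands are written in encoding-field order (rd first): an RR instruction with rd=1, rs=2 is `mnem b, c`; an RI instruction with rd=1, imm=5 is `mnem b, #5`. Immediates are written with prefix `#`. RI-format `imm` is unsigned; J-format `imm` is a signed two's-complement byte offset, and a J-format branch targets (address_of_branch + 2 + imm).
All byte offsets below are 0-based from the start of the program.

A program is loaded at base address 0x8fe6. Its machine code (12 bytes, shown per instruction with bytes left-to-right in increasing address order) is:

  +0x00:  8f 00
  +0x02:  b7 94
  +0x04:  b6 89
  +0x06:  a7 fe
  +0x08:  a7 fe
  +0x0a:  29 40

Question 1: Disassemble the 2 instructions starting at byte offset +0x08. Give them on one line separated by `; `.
jnz #-2; lw b, b

off 0x08: read a7 fe as big → 0xa7fe
  top 6b → 0x29 → jnz [J]
  imm@[9:0]=0x3fe (s10→-2) ⇒ #-2
off 0x0a: read 29 40 as big → 0x2940
  top 6b → 0xa → lw [RR]
  rd@[9:8]=0x1 ⇒ b
  rs@[7:6]=0x1 ⇒ b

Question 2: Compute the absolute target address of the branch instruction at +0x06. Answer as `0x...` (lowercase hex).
@+06  big-endian(a7 fe) = 0xa7fe
  opcode bits[15:10]=0x29: jnz/J
  imm: (w>>0)&0x3ff=0x3fe (s10→-2) → #-2
  target = base 0x8fe6 + off 0x06 + 2 + imm -2 = 0x8fec

0x8fec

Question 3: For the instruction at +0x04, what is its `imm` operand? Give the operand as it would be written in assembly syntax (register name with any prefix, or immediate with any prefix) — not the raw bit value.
[04] b6 89 → 0xb689
  opcode bits[15:10]=0x2d: shli/RI
  rd@[9:8]=0x2 ⇒ c
  imm@[7:0]=0x89 ⇒ #137

#137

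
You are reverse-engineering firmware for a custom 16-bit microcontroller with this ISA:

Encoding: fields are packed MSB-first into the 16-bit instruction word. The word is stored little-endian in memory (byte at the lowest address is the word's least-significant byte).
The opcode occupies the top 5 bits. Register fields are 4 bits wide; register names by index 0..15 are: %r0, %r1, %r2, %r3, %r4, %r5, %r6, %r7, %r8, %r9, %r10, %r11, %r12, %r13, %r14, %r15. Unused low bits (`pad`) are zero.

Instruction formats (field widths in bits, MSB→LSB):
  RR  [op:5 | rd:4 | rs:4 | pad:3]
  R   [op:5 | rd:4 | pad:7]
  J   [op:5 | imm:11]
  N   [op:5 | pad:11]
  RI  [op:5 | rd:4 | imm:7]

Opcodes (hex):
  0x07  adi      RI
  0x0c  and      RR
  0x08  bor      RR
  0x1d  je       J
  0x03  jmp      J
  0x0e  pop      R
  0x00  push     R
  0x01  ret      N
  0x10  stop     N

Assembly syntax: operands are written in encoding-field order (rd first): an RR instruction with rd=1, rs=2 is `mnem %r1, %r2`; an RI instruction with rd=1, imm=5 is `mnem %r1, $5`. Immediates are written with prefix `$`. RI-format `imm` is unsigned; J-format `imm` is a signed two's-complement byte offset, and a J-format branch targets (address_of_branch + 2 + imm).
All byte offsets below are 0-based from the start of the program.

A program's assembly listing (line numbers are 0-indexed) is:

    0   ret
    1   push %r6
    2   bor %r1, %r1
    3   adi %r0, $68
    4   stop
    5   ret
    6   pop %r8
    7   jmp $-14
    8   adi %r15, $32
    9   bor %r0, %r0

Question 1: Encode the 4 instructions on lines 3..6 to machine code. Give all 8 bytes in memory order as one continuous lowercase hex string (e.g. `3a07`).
4438008000080074

L3: adi op=0x7:5|rd=0:4|imm=68:7 ⇒ 0x3844 ⇒ little 44 38
L4: stop op=0x10:5|pad=0:11 ⇒ 0x8000 ⇒ little 00 80
L5: ret op=0x1:5|pad=0:11 ⇒ 0x0800 ⇒ little 00 08
L6: pop op=0xe:5|rd=8:4|pad=0:7 ⇒ 0x7400 ⇒ little 00 74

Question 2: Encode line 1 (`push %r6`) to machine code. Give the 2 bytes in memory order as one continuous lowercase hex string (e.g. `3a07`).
1. push fields op=0x0:5|rd=6:4|pad=0:7 → word 0300h → 00 03

0003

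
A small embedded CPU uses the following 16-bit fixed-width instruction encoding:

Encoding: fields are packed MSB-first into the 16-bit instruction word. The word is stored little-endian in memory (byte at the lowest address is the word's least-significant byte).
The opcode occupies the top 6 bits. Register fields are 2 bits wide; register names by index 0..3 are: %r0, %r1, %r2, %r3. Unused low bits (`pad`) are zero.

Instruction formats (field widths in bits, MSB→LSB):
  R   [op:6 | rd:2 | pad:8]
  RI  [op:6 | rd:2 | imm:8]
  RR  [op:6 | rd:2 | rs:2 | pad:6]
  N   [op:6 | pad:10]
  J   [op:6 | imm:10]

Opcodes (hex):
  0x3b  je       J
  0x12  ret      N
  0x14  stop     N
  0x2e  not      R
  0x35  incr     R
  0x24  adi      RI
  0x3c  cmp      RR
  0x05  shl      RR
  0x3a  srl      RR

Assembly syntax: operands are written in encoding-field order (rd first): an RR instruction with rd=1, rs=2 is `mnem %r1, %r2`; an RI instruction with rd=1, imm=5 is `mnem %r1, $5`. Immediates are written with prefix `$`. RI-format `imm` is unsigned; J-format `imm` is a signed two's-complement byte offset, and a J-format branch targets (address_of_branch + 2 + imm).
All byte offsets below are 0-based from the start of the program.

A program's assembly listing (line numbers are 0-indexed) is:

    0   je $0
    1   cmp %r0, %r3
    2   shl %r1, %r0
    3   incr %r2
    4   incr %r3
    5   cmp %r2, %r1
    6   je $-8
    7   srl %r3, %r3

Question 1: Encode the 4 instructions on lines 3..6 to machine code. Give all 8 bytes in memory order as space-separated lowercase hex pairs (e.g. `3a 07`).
3. incr fields op=0x35:6|rd=2:2|pad=0:8 → word d600h → 00 d6
4. incr fields op=0x35:6|rd=3:2|pad=0:8 → word d700h → 00 d7
5. cmp fields op=0x3c:6|rd=2:2|rs=1:2|pad=0:6 → word f240h → 40 f2
6. je fields op=0x3b:6|imm=-8:10 → word eff8h → f8 ef

00 d6 00 d7 40 f2 f8 ef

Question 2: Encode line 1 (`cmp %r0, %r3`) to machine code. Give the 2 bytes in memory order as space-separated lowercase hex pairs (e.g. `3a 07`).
c0 f0

line 1 (cmp): pack op=0x3c:6|rd=0:2|rs=3:2|pad=0:6 = 0xf0c0; little→ c0 f0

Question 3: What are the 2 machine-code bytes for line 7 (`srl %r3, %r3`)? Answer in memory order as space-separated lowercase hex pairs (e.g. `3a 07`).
L7: srl op=0x3a:6|rd=3:2|rs=3:2|pad=0:6 ⇒ 0xebc0 ⇒ little c0 eb

c0 eb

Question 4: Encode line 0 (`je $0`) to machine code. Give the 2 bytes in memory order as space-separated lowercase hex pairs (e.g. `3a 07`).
L0: je op=0x3b:6|imm=0:10 ⇒ 0xec00 ⇒ little 00 ec

00 ec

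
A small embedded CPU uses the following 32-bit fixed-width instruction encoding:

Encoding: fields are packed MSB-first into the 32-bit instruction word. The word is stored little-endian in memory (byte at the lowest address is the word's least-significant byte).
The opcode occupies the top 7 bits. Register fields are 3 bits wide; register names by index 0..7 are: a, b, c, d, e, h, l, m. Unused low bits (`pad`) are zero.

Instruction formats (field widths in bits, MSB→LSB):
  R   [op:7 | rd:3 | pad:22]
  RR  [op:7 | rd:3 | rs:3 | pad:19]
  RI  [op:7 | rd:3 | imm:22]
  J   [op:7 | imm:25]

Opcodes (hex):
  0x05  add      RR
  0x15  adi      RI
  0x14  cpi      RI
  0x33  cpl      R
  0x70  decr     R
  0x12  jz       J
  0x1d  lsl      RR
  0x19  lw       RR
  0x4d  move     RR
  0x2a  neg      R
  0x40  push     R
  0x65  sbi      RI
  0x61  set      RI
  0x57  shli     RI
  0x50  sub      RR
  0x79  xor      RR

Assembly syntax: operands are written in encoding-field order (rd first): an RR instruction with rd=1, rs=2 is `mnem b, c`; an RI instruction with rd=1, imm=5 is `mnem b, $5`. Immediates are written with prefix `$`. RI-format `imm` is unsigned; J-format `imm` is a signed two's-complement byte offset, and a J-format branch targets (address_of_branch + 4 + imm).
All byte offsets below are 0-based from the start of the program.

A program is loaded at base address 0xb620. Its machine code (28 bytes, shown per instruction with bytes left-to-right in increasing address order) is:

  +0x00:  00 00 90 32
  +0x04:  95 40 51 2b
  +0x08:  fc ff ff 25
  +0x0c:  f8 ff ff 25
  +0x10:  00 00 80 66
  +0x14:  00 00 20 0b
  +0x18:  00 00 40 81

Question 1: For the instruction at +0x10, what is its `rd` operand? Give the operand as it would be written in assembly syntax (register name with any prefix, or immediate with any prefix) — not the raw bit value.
c

[10] 00 00 80 66 → 0x66800000
  opcode bits[31:25]=0x33: cpl/R
  [24:22] rd=2 = c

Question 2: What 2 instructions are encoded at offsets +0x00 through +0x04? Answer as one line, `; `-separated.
[00] 00 00 90 32 → 0x32900000
  top 7b → 0x19 → lw [RR]
  [24:22] rd=2 = c
  [21:19] rs=2 = c
[04] 95 40 51 2b → 0x2b514095
  top 7b → 0x15 → adi [RI]
  [24:22] rd=5 = h
  [21:0] imm=1130645 = $1130645

lw c, c; adi h, $1130645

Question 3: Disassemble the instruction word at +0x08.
+0x08: fc ff ff 25 ⇒ word 0x25fffffc (little)
  top 7b → 0x12 → jz [J]
  imm@[24:0]=0x1fffffc (s25→-4) ⇒ $-4

jz $-4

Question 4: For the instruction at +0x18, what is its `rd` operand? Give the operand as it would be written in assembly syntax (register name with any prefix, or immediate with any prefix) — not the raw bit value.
+0x18: 00 00 40 81 ⇒ word 0x81400000 (little)
  opcode bits[31:25]=0x40: push/R
  rd@[24:22]=0x5 ⇒ h

h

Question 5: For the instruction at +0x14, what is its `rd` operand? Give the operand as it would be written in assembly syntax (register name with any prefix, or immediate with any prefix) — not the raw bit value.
@+14  little-endian(00 00 20 0b) = 0x0b200000
  top 7b → 0x5 → add [RR]
  rd@[24:22]=0x4 ⇒ e
  rs@[21:19]=0x4 ⇒ e

e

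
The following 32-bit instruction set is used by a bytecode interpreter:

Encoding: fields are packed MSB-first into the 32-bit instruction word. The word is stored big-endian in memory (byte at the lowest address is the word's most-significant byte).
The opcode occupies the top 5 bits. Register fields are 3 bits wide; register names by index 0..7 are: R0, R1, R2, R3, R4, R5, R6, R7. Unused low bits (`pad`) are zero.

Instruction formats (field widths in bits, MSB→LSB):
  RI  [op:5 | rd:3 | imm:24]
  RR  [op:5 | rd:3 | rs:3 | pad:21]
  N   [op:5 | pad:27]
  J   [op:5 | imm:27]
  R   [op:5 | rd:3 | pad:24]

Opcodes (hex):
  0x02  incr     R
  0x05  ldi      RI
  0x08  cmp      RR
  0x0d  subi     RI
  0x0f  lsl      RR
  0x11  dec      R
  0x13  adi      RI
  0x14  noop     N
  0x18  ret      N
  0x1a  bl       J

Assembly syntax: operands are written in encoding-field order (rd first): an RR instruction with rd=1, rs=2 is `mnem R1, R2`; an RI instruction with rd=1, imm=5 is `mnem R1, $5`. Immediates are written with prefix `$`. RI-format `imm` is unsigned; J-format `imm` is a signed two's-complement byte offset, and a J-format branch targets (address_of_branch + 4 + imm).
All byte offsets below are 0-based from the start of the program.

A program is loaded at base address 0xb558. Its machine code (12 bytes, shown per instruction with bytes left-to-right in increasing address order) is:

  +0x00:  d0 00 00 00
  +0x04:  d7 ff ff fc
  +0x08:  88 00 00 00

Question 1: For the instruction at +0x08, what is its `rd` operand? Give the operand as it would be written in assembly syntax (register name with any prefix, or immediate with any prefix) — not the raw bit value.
R0

@+08  big-endian(88 00 00 00) = 0x88000000
  op=0x88000000>>27=0x11 ⇒ dec (R)
  rd: (w>>24)&0x7=0x0 → R0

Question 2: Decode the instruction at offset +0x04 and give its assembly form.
bl $-4

[04] d7 ff ff fc → 0xd7fffffc
  opcode bits[31:27]=0x1a: bl/J
  imm: (w>>0)&0x7ffffff=0x7fffffc (s27→-4) → $-4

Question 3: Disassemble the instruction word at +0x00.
bl $0

@+00  big-endian(d0 00 00 00) = 0xd0000000
  opcode bits[31:27]=0x1a: bl/J
  imm: (w>>0)&0x7ffffff=0x0 → $0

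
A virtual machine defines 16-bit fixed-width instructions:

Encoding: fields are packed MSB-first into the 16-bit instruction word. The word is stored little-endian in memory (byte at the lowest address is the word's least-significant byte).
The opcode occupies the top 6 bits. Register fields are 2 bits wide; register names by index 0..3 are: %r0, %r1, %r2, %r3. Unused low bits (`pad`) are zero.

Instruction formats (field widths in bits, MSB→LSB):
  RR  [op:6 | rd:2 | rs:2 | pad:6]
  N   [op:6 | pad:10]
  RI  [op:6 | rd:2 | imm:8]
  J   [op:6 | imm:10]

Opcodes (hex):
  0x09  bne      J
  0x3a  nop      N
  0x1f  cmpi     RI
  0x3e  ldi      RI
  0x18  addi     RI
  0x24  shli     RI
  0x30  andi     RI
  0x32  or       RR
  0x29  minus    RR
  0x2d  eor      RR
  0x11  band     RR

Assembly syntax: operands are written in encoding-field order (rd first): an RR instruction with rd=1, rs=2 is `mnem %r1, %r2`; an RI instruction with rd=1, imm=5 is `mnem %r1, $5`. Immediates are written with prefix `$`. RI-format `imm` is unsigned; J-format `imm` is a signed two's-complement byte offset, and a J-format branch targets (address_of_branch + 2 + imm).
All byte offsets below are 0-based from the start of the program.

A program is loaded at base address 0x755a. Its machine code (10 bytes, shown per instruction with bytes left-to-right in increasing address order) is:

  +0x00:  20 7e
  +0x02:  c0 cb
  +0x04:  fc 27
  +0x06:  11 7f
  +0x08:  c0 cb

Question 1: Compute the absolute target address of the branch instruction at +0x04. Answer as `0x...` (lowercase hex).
0x755c

[04] fc 27 → 0x27fc
  opcode bits[15:10]=0x9: bne/J
  [9:0] imm=1020 (s10→-4) = $-4
  target = base 0x755a + off 0x04 + 2 + imm -4 = 0x755c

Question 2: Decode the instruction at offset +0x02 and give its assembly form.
or %r3, %r3

off 0x02: read c0 cb as little → 0xcbc0
  opcode bits[15:10]=0x32: or/RR
  [9:8] rd=3 = %r3
  [7:6] rs=3 = %r3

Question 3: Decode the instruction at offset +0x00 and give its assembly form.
[00] 20 7e → 0x7e20
  opcode bits[15:10]=0x1f: cmpi/RI
  rd@[9:8]=0x2 ⇒ %r2
  imm@[7:0]=0x20 ⇒ $32

cmpi %r2, $32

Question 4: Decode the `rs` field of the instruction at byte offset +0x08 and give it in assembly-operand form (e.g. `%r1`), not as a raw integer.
+0x08: c0 cb ⇒ word 0xcbc0 (little)
  op=0xcbc0>>10=0x32 ⇒ or (RR)
  [9:8] rd=3 = %r3
  [7:6] rs=3 = %r3

%r3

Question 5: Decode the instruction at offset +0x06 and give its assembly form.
off 0x06: read 11 7f as little → 0x7f11
  opcode bits[15:10]=0x1f: cmpi/RI
  rd: (w>>8)&0x3=0x3 → %r3
  imm: (w>>0)&0xff=0x11 → $17

cmpi %r3, $17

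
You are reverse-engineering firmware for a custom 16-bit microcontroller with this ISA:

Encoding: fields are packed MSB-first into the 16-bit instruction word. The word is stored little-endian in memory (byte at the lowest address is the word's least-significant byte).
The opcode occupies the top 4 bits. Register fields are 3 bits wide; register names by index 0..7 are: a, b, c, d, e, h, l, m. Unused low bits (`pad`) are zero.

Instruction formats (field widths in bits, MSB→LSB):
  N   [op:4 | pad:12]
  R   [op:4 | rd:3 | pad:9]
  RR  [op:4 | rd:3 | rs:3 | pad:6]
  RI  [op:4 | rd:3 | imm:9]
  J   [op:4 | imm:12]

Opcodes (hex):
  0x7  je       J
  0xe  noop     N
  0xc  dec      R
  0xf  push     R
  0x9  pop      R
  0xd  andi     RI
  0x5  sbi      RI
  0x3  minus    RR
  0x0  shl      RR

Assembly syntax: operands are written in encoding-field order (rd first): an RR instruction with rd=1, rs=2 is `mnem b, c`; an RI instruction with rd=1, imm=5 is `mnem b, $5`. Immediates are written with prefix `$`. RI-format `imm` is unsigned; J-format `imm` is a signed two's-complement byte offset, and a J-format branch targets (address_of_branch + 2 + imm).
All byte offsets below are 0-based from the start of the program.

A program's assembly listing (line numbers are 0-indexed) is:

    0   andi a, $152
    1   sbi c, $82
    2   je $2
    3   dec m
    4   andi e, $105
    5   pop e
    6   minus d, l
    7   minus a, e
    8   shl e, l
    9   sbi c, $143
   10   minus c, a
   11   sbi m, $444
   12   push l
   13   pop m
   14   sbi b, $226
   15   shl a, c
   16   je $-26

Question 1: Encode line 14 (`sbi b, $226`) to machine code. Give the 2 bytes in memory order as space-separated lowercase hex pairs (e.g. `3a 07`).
e2 52

line 14 (sbi): pack op=0x5:4|rd=1:3|imm=226:9 = 0x52e2; little→ e2 52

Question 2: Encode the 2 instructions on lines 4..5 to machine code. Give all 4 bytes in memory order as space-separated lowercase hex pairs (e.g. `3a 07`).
69 d8 00 98

L4: andi op=0xd:4|rd=4:3|imm=105:9 ⇒ 0xd869 ⇒ little 69 d8
L5: pop op=0x9:4|rd=4:3|pad=0:9 ⇒ 0x9800 ⇒ little 00 98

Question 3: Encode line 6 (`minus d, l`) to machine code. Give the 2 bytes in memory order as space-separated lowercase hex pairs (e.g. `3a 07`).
80 37

L6: minus op=0x3:4|rd=3:3|rs=6:3|pad=0:6 ⇒ 0x3780 ⇒ little 80 37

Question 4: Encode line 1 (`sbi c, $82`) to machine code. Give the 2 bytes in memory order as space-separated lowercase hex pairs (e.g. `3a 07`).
L1: sbi op=0x5:4|rd=2:3|imm=82:9 ⇒ 0x5452 ⇒ little 52 54

52 54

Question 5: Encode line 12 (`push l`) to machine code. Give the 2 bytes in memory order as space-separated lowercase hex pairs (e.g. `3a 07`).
L12: push op=0xf:4|rd=6:3|pad=0:9 ⇒ 0xfc00 ⇒ little 00 fc

00 fc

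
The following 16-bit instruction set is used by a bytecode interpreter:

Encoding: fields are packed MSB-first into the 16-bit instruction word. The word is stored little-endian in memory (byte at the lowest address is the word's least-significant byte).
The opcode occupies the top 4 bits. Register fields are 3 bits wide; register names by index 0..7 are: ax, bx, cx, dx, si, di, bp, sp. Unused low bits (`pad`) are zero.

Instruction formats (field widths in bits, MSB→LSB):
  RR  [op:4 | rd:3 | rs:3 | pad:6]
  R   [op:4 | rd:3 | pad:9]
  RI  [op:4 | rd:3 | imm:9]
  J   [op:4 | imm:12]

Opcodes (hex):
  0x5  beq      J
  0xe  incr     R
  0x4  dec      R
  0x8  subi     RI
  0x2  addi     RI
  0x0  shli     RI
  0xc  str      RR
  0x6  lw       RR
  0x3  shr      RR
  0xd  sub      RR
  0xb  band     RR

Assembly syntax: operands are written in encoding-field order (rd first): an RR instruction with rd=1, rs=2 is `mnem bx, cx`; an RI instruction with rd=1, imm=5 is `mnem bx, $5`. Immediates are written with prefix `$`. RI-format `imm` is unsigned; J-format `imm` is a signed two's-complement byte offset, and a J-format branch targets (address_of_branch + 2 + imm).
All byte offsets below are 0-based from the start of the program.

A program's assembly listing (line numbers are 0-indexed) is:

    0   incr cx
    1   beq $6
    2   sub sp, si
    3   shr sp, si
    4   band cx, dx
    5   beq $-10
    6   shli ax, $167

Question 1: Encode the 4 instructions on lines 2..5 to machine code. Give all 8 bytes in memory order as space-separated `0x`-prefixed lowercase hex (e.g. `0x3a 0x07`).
0x00 0xdf 0x00 0x3f 0xc0 0xb4 0xf6 0x5f

line 2 (sub): pack op=0xd:4|rd=7:3|rs=4:3|pad=0:6 = 0xdf00; little→ 00 df
line 3 (shr): pack op=0x3:4|rd=7:3|rs=4:3|pad=0:6 = 0x3f00; little→ 00 3f
line 4 (band): pack op=0xb:4|rd=2:3|rs=3:3|pad=0:6 = 0xb4c0; little→ c0 b4
line 5 (beq): pack op=0x5:4|imm=-10:12 = 0x5ff6; little→ f6 5f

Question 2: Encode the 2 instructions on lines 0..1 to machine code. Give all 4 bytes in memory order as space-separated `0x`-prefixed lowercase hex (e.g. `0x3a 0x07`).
line 0 (incr): pack op=0xe:4|rd=2:3|pad=0:9 = 0xe400; little→ 00 e4
line 1 (beq): pack op=0x5:4|imm=6:12 = 0x5006; little→ 06 50

0x00 0xe4 0x06 0x50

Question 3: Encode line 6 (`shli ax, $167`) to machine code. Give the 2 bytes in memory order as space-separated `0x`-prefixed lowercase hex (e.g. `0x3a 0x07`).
0xa7 0x00

line 6 (shli): pack op=0x0:4|rd=0:3|imm=167:9 = 0x00a7; little→ a7 00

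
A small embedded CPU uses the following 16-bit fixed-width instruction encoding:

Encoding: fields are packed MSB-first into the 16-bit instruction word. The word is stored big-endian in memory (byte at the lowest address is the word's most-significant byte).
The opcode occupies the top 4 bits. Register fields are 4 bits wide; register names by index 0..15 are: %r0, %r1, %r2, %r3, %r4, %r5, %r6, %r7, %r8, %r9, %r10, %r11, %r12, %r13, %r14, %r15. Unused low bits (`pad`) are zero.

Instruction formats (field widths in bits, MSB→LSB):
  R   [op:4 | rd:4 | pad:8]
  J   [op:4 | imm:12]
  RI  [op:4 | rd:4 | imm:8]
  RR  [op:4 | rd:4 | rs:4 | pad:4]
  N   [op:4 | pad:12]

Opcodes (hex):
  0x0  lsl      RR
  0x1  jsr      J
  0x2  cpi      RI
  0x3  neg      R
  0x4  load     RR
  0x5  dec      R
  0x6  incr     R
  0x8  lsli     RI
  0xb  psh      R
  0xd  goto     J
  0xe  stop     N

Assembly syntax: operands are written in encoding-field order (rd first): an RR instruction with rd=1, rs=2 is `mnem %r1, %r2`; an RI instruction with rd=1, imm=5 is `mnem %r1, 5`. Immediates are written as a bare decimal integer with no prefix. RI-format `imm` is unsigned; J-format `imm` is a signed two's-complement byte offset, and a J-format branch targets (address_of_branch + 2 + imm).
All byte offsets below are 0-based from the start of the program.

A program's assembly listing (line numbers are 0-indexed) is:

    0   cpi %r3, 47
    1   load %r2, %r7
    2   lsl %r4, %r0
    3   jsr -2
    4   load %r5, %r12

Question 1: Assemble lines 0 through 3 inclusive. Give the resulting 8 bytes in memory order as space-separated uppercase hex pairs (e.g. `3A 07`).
L0: cpi op=0x2:4|rd=3:4|imm=47:8 ⇒ 0x232f ⇒ big 23 2f
L1: load op=0x4:4|rd=2:4|rs=7:4|pad=0:4 ⇒ 0x4270 ⇒ big 42 70
L2: lsl op=0x0:4|rd=4:4|rs=0:4|pad=0:4 ⇒ 0x0400 ⇒ big 04 00
L3: jsr op=0x1:4|imm=-2:12 ⇒ 0x1ffe ⇒ big 1f fe

23 2F 42 70 04 00 1F FE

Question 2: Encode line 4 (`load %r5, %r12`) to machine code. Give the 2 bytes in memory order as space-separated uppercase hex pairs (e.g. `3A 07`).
45 C0

L4: load op=0x4:4|rd=5:4|rs=12:4|pad=0:4 ⇒ 0x45c0 ⇒ big 45 c0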